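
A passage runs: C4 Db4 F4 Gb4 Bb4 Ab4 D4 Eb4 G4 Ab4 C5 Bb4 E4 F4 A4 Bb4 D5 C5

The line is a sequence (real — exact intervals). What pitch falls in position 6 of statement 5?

E5

The unit is 6 notes. Position-6 pitches of the 3 shown cells: Ab4, Bb4, C5.
Each moves up a 2nd. Continuing: D5 → E5.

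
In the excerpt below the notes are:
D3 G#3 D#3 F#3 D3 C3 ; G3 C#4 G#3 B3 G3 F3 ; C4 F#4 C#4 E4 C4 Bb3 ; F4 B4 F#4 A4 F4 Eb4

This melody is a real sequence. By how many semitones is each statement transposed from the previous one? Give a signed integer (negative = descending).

The 6-note cells begin on D3, G3, C4, F4 — each up a 4th from the last.
D3 to G3 spans +5 semitones.

5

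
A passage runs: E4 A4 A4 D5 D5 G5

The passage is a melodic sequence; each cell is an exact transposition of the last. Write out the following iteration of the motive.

With a 2-note motive the entries are E4, A4, D5, each up a 4th from the previous.
Statement 4 starts on G5 and keeps the same exact contour: G5 C6.

G5 C6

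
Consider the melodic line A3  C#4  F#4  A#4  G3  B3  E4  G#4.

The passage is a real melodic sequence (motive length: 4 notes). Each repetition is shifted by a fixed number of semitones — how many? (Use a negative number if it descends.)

-2

The 4-note cells begin on A3, G3 — each down a 2nd from the last.
A3→G3 is 55 − 57 = -2 semitones.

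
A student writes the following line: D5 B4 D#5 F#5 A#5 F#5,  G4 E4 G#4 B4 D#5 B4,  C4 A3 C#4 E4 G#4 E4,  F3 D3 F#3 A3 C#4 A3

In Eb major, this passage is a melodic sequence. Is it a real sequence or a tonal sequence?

real

Each cell has the same semitone pattern (-3, 4, 3, 4, -4) — intervals are preserved exactly.
And B4 lies outside Eb major, so the sequence is real rather than tonal.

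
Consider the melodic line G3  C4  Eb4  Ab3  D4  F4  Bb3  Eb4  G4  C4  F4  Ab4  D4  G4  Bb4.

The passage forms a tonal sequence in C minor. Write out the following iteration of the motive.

Eb4 Ab4 C5

The 3-note cells begin on G3, Ab3, Bb3, C4, D4 — each up a 2nd from the last.
Statement 6 starts on Eb4 and keeps the same diatonic contour: Eb4 Ab4 C5.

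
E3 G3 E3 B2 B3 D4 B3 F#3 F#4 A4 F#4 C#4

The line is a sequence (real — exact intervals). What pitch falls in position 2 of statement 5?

The unit is 4 notes. Position-2 pitches of the 3 shown cells: G3, D4, A4.
Each moves up a 5th. Continuing: E5 → B5.

B5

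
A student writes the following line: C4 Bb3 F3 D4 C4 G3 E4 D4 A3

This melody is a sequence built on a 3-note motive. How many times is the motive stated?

3

9 notes in groups of 3 gives 9/3 = 3 statements.
Starts: C4, D4, E4 — each up a 2nd.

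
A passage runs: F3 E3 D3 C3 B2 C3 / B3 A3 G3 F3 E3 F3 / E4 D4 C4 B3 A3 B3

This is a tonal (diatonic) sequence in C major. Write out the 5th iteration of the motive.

D5 C5 B4 A4 G4 A4

Unit = 6 notes; the statements start on F3, B3, E4, moving up a 4th each time.
Carrying on: A4 → D5.
Statement 5 starts on D5 and keeps the same diatonic contour: D5 C5 B4 A4 G4 A4.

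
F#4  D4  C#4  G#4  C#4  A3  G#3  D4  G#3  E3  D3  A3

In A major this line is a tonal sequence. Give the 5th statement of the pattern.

Unit = 4 notes; the statements start on F#4, C#4, G#3, moving down a 4th each time.
Continuing the starts: D3 → A2.
Statement 5 starts on A2 and keeps the same diatonic contour: A2 F#2 E2 B2.

A2 F#2 E2 B2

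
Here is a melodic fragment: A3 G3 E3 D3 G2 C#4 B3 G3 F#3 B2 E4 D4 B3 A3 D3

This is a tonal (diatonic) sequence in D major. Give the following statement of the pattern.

With a 5-note motive the entries are A3, C#4, E4, each up a 3rd from the previous.
From G4 the diatonic shape gives G4 F#4 D4 C#4 F#3.

G4 F#4 D4 C#4 F#3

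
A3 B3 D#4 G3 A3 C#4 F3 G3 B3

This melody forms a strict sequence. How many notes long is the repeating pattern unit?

3

There are 9 notes; a 3-note unit gives 3 cells:
A3 B3 D#4 | G3 A3 C#4 | F3 G3 B3
Every group is a transposition down a 2nd of the one before; no shorter unit works.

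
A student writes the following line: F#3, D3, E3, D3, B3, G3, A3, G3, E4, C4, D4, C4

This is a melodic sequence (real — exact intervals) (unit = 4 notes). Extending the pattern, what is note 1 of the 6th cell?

G5

Grouping in 4s, the 1st note of each cell is F#3, B3, E4.
Each moves up a 4th. Continuing: A4 → D5 → G5.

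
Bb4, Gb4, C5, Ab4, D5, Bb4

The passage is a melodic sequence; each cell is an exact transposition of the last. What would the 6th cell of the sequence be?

Unit = 2 notes; the statements start on Bb4, C5, D5, moving up a 2nd each time.
Continuing the starts: E5 → F#5 → G#5.
So cell 6 is G#5 E5.

G#5 E5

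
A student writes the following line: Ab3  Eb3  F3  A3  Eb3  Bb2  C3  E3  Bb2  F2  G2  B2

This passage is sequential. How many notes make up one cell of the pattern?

4

Try groups of 4 (3 cells in 12 notes):
Ab3 Eb3 F3 A3 | Eb3 Bb2 C3 E3 | Bb2 F2 G2 B2
That's a consistent down a 4th shift per cell, and no other grouping gives one.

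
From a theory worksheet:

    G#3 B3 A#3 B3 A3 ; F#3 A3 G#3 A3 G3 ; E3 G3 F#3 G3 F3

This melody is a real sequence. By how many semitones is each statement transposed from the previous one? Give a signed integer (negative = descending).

-2

Unit = 5 notes; the statements start on G#3, F#3, E3, moving down a 2nd each time.
G#3→F#3 is 54 − 56 = -2 semitones.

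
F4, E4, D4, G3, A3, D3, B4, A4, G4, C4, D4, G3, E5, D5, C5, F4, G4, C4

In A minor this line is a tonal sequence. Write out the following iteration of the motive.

A5 G5 F5 B4 C5 F4

With a 6-note motive the entries are F4, B4, E5, each up a 4th from the previous.
From A5 the diatonic shape gives A5 G5 F5 B4 C5 F4.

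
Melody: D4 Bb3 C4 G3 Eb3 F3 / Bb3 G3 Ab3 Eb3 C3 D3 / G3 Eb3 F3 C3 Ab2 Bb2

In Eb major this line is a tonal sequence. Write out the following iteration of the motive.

The 6-note cells begin on D4, Bb3, G3 — each down a 3rd from the last.
So cell 4 is Eb3 C3 D3 Ab2 F2 G2.

Eb3 C3 D3 Ab2 F2 G2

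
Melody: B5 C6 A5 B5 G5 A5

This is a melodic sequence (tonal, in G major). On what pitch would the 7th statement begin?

C5

Unit = 2 notes; the statements start on B5, A5, G5, moving down a 2nd each time.
Continuing: F#5 → E5 → D5 → C5. Statement 7 starts on C5.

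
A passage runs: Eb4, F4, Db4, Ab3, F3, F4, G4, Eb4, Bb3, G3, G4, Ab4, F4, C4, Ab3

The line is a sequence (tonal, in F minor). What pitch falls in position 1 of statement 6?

C5

The unit is 5 notes. Position-1 pitches of the 3 shown cells: Eb4, F4, G4.
Carrying that up a 2nd forward: Ab4 → Bb4 → C5.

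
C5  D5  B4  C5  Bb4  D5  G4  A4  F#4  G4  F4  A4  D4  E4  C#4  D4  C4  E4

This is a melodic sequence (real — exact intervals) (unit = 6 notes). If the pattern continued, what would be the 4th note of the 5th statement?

E3

Grouping in 6s, the 4th note of each cell is C5, G4, D4.
Carrying that down a 4th forward: A3 → E3.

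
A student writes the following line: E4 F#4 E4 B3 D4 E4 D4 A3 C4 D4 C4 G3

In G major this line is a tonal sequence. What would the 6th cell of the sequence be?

With a 4-note motive the entries are E4, D4, C4, each down a 2nd from the previous.
Carrying on: B3 → A3 → G3.
From G3 the diatonic shape gives G3 A3 G3 D3.

G3 A3 G3 D3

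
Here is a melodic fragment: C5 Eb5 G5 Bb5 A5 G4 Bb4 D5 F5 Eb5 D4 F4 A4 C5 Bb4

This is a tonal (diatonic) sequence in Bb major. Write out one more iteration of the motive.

A3 C4 Eb4 G4 F4

The 5-note cells begin on C5, G4, D4 — each down a 4th from the last.
So cell 4 is A3 C4 Eb4 G4 F4.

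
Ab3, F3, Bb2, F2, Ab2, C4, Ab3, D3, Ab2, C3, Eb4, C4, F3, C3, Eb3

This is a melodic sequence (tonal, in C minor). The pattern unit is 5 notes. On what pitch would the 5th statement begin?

The 5-note cells begin on Ab3, C4, Eb4 — each up a 3rd from the last.
Extending the heads up a 3rd: G4 → Bb4.

Bb4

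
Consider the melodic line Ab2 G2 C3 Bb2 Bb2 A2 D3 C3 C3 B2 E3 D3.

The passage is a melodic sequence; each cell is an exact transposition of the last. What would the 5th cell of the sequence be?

E3 D#3 G#3 F#3

The 4-note cells begin on Ab2, Bb2, C3 — each up a 2nd from the last.
Extending up a 2nd: D3 → E3.
From E3 the exact shape gives E3 D#3 G#3 F#3.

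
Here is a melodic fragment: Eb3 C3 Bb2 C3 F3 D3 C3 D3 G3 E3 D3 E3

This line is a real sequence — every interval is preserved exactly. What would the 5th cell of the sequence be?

The 4-note cells begin on Eb3, F3, G3 — each up a 2nd from the last.
Carrying on: A3 → B3.
So cell 5 is B3 G#3 F#3 G#3.

B3 G#3 F#3 G#3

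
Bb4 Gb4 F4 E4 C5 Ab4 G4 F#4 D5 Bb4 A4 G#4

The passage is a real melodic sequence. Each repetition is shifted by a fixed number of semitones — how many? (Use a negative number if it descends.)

With a 4-note motive the entries are Bb4, C5, D5, each up a 2nd from the previous.
Counting half-steps from Bb4 to C5: 2.

2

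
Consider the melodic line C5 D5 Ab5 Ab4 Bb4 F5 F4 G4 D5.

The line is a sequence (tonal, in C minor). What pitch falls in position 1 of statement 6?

The unit is 3 notes. Position-1 pitches of the 3 shown cells: C5, Ab4, F4.
Each moves down a 3rd. Continuing: D4 → Bb3 → G3.

G3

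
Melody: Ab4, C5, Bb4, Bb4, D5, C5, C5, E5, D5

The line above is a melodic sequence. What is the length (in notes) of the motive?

3

Try groups of 3 (3 cells in 9 notes):
Ab4 C5 Bb4 | Bb4 D5 C5 | C5 E5 D5
That's a consistent up a 2nd shift per cell, and no other grouping gives one.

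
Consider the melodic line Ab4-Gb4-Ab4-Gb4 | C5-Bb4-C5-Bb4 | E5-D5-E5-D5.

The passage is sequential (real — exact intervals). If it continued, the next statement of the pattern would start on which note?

G#5

The 4-note cells begin on Ab4, C5, E5 — each up a 3rd from the last.
The next head, up a 3rd from E5, is G#5.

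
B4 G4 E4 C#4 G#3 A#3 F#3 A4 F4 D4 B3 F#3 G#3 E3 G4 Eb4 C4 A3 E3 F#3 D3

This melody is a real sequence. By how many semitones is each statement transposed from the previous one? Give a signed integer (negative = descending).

-2

With a 7-note motive the entries are B4, A4, G4, each down a 2nd from the previous.
B4→A4 is 69 − 71 = -2 semitones.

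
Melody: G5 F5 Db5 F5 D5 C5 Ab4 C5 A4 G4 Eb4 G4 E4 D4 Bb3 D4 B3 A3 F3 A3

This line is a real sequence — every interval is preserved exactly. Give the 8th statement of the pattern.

G#2 F#2 D2 F#2

Taking 4-note groups, the heads are G5, D5, A4, E4, B3: the pattern moves down a 4th.
Continuing the starts: F#3 → C#3 → G#2.
From G#2 the exact shape gives G#2 F#2 D2 F#2.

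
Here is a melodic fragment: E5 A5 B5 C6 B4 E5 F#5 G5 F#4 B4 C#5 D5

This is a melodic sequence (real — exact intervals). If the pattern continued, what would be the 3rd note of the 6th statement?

A#3

The unit is 4 notes. Position-3 pitches of the 3 shown cells: B5, F#5, C#5.
Carrying that down a 4th forward: G#4 → D#4 → A#3.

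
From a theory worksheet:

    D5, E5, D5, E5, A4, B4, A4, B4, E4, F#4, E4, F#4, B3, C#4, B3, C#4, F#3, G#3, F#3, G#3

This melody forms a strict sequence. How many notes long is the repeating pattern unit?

There are 20 notes; a 4-note unit gives 5 cells:
D5 E5 D5 E5 | A4 B4 A4 B4 | E4 F#4 E4 F#4 | B3 C#4 B3 C#4 | F#3 G#3 F#3 G#3
Each cell is the previous one down a 4th — so the unit is 4 notes.

4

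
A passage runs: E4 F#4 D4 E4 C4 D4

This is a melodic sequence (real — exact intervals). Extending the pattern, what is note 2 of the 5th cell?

Bb3

Grouping in 2s, the 2nd note of each cell is F#4, E4, D4.
Extending down a 2nd: C4 → Bb3.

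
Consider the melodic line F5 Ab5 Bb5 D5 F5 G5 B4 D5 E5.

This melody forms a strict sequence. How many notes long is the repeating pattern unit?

3

There are 9 notes; a 3-note unit gives 3 cells:
F5 Ab5 Bb5 | D5 F5 G5 | B4 D5 E5
Every group is a transposition down a 3rd of the one before; no shorter unit works.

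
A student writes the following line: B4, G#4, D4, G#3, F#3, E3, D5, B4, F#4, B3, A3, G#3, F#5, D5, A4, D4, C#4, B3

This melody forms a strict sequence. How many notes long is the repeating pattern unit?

Try groups of 6 (3 cells in 18 notes):
B4 G#4 D4 G#3 F#3 E3 | D5 B4 F#4 B3 A3 G#3 | F#5 D5 A4 D4 C#4 B3
That's a consistent up a 3rd shift per cell, and no other grouping gives one.

6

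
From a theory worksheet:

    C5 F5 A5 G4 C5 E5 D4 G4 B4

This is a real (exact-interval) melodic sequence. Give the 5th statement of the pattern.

Unit = 3 notes; the statements start on C5, G4, D4, moving down a 4th each time.
Extending down a 4th: A3 → E3.
Statement 5 starts on E3 and keeps the same exact contour: E3 A3 C#4.

E3 A3 C#4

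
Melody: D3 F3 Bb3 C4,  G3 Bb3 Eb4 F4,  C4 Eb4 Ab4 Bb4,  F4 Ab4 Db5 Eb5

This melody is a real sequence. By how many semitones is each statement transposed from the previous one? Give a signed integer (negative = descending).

5

Taking 4-note groups, the heads are D3, G3, C4, F4: the pattern moves up a 4th.
Counting half-steps from D3 to G3: 5.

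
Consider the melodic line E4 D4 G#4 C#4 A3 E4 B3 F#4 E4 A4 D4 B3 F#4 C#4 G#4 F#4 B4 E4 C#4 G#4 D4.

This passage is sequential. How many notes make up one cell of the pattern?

There are 21 notes; a 7-note unit gives 3 cells:
E4 D4 G#4 C#4 A3 E4 B3 | F#4 E4 A4 D4 B3 F#4 C#4 | G#4 F#4 B4 E4 C#4 G#4 D4
Each cell is the previous one up a 2nd — so the unit is 7 notes.

7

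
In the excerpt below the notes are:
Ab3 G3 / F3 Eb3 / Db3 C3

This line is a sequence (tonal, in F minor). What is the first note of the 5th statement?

G2

Taking 2-note groups, the heads are Ab3, F3, Db3: the pattern moves down a 3rd.
Extending the heads down a 3rd: Bb2 → G2.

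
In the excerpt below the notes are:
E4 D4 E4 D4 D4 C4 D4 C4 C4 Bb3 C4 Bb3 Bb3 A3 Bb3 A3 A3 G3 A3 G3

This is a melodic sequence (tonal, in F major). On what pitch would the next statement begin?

G3

With a 4-note motive the entries are E4, D4, C4, Bb3, A3, each down a 2nd from the previous.
One more step down a 2nd gives G3.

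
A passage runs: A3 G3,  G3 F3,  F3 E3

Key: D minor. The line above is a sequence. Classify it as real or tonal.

Every note is diatonic to D minor.
Cell 1 has -2 semitones from note 1 to 2, but cell 3 has -1 — the interval quality changes while the contour stays the same, which is the hallmark of a tonal sequence.

tonal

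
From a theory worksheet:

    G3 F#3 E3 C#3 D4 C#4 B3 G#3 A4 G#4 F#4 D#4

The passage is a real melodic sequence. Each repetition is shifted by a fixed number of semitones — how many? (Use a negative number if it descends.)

7

Taking 4-note groups, the heads are G3, D4, A4: the pattern moves up a 5th.
Counting half-steps from G3 to D4: 7.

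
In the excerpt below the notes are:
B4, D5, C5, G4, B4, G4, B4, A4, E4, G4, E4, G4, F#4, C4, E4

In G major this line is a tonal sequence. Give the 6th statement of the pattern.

Taking 5-note groups, the heads are B4, G4, E4: the pattern moves down a 3rd.
Continuing the starts: C4 → A3 → F#3.
From F#3 the diatonic shape gives F#3 A3 G3 D3 F#3.

F#3 A3 G3 D3 F#3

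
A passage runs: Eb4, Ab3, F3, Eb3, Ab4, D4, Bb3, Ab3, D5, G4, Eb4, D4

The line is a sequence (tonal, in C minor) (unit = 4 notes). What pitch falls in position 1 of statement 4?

Grouping in 4s, the 1st note of each cell is Eb4, Ab4, D5.
From D5, up a 4th gives G5.

G5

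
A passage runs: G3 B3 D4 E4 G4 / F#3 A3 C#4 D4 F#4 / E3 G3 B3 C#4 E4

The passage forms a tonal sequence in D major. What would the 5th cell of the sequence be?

Unit = 5 notes; the statements start on G3, F#3, E3, moving down a 2nd each time.
Carrying on: D3 → C#3.
Statement 5 starts on C#3 and keeps the same diatonic contour: C#3 E3 G3 A3 C#4.

C#3 E3 G3 A3 C#4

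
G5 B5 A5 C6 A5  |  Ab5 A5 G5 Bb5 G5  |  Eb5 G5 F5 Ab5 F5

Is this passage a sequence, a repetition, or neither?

Note 1 of cell 2 is Ab5; if this were a sequence it would be F5. No unit length gives a consistent transposition pattern.

neither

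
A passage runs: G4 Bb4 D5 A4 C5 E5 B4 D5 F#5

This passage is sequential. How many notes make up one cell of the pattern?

3

Try groups of 3 (3 cells in 9 notes):
G4 Bb4 D5 | A4 C5 E5 | B4 D5 F#5
Each cell is the previous one up a 2nd — so the unit is 3 notes.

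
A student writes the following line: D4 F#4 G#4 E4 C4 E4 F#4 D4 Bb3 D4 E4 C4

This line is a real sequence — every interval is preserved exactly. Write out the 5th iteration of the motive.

Gb3 Bb3 C4 Ab3

Unit = 4 notes; the statements start on D4, C4, Bb3, moving down a 2nd each time.
Carrying on: Ab3 → Gb3.
So cell 5 is Gb3 Bb3 C4 Ab3.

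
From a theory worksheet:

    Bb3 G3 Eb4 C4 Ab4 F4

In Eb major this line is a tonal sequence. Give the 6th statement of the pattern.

Unit = 2 notes; the statements start on Bb3, Eb4, Ab4, moving up a 4th each time.
Carrying on: D5 → G5 → C6.
Statement 6 starts on C6 and keeps the same diatonic contour: C6 Ab5.

C6 Ab5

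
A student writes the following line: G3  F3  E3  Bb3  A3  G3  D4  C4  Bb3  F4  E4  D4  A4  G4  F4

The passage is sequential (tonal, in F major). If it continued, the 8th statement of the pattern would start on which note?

With a 3-note motive the entries are G3, Bb3, D4, F4, A4, each up a 3rd from the previous.
Extending the heads up a 3rd: C5 → E5 → G5.

G5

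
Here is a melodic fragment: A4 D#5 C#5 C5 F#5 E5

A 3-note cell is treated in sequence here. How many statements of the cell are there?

6 notes in groups of 3 gives 6/3 = 2 statements.
Starts: A4, C5 — each up a 3rd.

2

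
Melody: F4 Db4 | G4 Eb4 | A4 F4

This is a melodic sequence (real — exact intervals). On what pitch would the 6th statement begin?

Unit = 2 notes; the statements start on F4, G4, A4, moving up a 2nd each time.
Continuing: B4 → C#5 → D#5. Statement 6 starts on D#5.

D#5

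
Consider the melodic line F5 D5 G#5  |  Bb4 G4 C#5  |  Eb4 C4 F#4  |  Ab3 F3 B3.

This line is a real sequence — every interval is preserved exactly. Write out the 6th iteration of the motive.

Gb2 Eb2 A2

With a 3-note motive the entries are F5, Bb4, Eb4, Ab3, each down a 5th from the previous.
Extending down a 5th: Db3 → Gb2.
From Gb2 the exact shape gives Gb2 Eb2 A2.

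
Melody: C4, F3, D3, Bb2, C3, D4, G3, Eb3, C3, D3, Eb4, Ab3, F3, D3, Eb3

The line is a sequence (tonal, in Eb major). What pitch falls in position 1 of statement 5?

G4

Grouping in 5s, the 1st note of each cell is C4, D4, Eb4.
Carrying that up a 2nd forward: F4 → G4.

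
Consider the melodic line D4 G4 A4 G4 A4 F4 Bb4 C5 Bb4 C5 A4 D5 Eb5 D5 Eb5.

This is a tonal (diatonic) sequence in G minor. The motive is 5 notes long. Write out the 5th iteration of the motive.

The 5-note cells begin on D4, F4, A4 — each up a 3rd from the last.
Carrying on: C5 → Eb5.
From Eb5 the diatonic shape gives Eb5 A5 Bb5 A5 Bb5.

Eb5 A5 Bb5 A5 Bb5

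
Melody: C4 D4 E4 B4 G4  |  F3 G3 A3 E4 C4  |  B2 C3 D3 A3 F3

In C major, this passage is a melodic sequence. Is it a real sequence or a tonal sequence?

Every note is diatonic to C major.
Cell 1 has +2 semitones from note 1 to 2, but cell 3 has +1 — the interval quality changes while the contour stays the same, which is the hallmark of a tonal sequence.

tonal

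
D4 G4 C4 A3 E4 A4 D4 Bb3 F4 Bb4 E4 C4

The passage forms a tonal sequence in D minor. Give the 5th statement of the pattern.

A4 D5 G4 E4

With a 4-note motive the entries are D4, E4, F4, each up a 2nd from the previous.
Extending up a 2nd: G4 → A4.
So cell 5 is A4 D5 G4 E4.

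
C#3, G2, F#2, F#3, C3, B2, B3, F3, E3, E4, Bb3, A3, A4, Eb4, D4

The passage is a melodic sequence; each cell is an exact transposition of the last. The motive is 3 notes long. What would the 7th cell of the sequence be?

Unit = 3 notes; the statements start on C#3, F#3, B3, E4, A4, moving up a 4th each time.
Continuing the starts: D5 → G5.
So cell 7 is G5 Db5 C5.

G5 Db5 C5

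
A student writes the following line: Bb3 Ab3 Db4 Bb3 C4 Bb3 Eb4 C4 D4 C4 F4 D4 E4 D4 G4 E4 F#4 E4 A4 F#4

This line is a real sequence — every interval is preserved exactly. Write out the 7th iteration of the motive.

A#4 G#4 C#5 A#4

Unit = 4 notes; the statements start on Bb3, C4, D4, E4, F#4, moving up a 2nd each time.
Continuing the starts: G#4 → A#4.
From A#4 the exact shape gives A#4 G#4 C#5 A#4.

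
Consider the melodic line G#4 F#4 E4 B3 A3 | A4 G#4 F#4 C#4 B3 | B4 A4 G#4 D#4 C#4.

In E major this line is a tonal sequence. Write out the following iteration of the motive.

C#5 B4 A4 E4 D#4

Unit = 5 notes; the statements start on G#4, A4, B4, moving up a 2nd each time.
Statement 4 starts on C#5 and keeps the same diatonic contour: C#5 B4 A4 E4 D#4.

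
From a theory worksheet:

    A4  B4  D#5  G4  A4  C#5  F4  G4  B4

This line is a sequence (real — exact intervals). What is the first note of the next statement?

Unit = 3 notes; the statements start on A4, G4, F4, moving down a 2nd each time.
One more step down a 2nd gives Eb4.

Eb4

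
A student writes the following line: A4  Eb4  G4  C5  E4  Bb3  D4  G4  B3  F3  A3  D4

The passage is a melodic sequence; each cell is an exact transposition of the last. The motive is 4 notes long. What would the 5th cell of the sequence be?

C#3 G2 B2 E3

Taking 4-note groups, the heads are A4, E4, B3: the pattern moves down a 4th.
Carrying on: F#3 → C#3.
From C#3 the exact shape gives C#3 G2 B2 E3.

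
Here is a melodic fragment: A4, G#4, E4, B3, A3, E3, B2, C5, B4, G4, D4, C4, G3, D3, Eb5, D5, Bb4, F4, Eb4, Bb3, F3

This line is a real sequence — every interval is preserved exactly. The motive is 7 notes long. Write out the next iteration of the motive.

Taking 7-note groups, the heads are A4, C5, Eb5: the pattern moves up a 3rd.
So cell 4 is Gb5 F5 Db5 Ab4 Gb4 Db4 Ab3.

Gb5 F5 Db5 Ab4 Gb4 Db4 Ab3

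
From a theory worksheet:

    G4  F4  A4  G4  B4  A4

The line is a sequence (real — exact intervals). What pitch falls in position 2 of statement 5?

C#5

Grouping in 2s, the 2nd note of each cell is F4, G4, A4.
Extending up a 2nd: B4 → C#5.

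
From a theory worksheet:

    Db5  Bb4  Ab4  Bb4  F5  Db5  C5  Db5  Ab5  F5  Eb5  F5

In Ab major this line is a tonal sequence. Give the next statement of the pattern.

The 4-note cells begin on Db5, F5, Ab5 — each up a 3rd from the last.
From C6 the diatonic shape gives C6 Ab5 G5 Ab5.

C6 Ab5 G5 Ab5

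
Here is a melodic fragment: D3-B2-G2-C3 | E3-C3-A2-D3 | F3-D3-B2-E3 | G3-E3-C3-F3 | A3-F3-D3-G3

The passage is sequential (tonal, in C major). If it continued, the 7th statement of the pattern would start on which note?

Taking 4-note groups, the heads are D3, E3, F3, G3, A3: the pattern moves up a 2nd.
Continuing: B3 → C4. Statement 7 starts on C4.

C4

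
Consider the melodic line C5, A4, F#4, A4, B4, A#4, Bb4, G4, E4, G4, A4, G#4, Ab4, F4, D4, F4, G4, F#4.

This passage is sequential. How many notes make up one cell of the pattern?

Try groups of 6 (3 cells in 18 notes):
C5 A4 F#4 A4 B4 A#4 | Bb4 G4 E4 G4 A4 G#4 | Ab4 F4 D4 F4 G4 F#4
That's a consistent down a 2nd shift per cell, and no other grouping gives one.

6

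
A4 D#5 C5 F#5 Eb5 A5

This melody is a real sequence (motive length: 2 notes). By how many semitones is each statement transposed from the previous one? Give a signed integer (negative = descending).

3

The 2-note cells begin on A4, C5, Eb5 — each up a 3rd from the last.
A4→C5 is 72 − 69 = 3 semitones.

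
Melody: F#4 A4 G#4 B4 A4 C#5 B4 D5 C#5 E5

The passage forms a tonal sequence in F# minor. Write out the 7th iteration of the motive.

E5 G#5

The 2-note cells begin on F#4, G#4, A4, B4, C#5 — each up a 2nd from the last.
Continuing the starts: D5 → E5.
So cell 7 is E5 G#5.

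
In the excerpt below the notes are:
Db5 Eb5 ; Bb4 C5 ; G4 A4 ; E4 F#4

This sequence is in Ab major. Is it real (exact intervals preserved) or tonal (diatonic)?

real

Each cell has the same semitone pattern (2,) — intervals are preserved exactly.
And A4 lies outside Ab major, so the sequence is real rather than tonal.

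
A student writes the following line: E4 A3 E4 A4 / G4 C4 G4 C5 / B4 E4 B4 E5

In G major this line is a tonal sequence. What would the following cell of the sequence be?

D5 G4 D5 G5

The 4-note cells begin on E4, G4, B4 — each up a 3rd from the last.
Statement 4 starts on D5 and keeps the same diatonic contour: D5 G4 D5 G5.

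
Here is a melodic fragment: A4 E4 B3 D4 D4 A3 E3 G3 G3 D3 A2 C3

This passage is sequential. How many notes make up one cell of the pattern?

There are 12 notes; a 4-note unit gives 3 cells:
A4 E4 B3 D4 | D4 A3 E3 G3 | G3 D3 A2 C3
That's a consistent down a 5th shift per cell, and no other grouping gives one.

4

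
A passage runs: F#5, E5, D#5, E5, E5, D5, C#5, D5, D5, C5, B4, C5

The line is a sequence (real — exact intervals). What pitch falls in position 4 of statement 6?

The unit is 4 notes. Position-4 pitches of the 3 shown cells: E5, D5, C5.
Extending down a 2nd: Bb4 → Ab4 → Gb4.

Gb4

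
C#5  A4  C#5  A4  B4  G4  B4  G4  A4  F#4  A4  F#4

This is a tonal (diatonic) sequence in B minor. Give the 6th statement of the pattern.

With a 4-note motive the entries are C#5, B4, A4, each down a 2nd from the previous.
Carrying on: G4 → F#4 → E4.
From E4 the diatonic shape gives E4 C#4 E4 C#4.

E4 C#4 E4 C#4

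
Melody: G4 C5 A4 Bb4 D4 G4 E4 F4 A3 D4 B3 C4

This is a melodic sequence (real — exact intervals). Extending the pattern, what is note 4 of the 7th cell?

E2

With 4-note cells, note 4 of each statement runs Bb4, F4, C4.
Carrying that down a 4th forward: G3 → D3 → A2 → E2.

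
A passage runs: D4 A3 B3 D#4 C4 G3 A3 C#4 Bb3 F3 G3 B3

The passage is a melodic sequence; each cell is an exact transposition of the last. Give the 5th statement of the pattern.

Gb3 Db3 Eb3 G3

With a 4-note motive the entries are D4, C4, Bb3, each down a 2nd from the previous.
Carrying on: Ab3 → Gb3.
From Gb3 the exact shape gives Gb3 Db3 Eb3 G3.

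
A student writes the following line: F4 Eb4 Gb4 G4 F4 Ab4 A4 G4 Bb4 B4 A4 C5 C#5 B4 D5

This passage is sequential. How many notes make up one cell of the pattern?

15 notes total. Splitting into 5 groups of 3:
F4 Eb4 Gb4 | G4 F4 Ab4 | A4 G4 Bb4 | B4 A4 C5 | C#5 B4 D5
Every group is a transposition up a 2nd of the one before; no shorter unit works.

3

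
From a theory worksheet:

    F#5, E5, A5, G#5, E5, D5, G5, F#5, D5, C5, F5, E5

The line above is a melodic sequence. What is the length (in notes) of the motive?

4

Try groups of 4 (3 cells in 12 notes):
F#5 E5 A5 G#5 | E5 D5 G5 F#5 | D5 C5 F5 E5
Each cell is the previous one down a 2nd — so the unit is 4 notes.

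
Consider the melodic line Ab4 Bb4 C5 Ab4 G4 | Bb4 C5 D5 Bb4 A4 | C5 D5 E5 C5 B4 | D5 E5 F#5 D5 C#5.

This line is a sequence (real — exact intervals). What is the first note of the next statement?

With a 5-note motive the entries are Ab4, Bb4, C5, D5, each up a 2nd from the previous.
One more step up a 2nd gives E5.

E5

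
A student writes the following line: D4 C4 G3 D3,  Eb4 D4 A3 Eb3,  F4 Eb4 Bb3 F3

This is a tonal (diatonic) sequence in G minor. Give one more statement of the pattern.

Taking 4-note groups, the heads are D4, Eb4, F4: the pattern moves up a 2nd.
Statement 4 starts on G4 and keeps the same diatonic contour: G4 F4 C4 G3.

G4 F4 C4 G3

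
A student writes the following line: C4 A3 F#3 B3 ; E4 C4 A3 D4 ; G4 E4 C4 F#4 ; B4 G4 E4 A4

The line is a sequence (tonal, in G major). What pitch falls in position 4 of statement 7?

Grouping in 4s, the 4th note of each cell is B3, D4, F#4, A4.
Each moves up a 3rd. Continuing: C5 → E5 → G5.

G5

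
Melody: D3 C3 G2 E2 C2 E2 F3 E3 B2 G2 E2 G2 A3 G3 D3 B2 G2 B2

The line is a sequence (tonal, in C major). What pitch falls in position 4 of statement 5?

With 6-note cells, note 4 of each statement runs E2, G2, B2.
Extending up a 3rd: D3 → F3.

F3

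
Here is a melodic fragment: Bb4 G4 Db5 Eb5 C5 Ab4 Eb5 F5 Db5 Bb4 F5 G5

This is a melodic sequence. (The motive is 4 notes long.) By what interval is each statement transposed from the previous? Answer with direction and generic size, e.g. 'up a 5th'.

With a 4-note motive the entries are Bb4, C5, Db5, each up a 2nd from the previous.
Bb4 to C5 is up a 2nd.

up a 2nd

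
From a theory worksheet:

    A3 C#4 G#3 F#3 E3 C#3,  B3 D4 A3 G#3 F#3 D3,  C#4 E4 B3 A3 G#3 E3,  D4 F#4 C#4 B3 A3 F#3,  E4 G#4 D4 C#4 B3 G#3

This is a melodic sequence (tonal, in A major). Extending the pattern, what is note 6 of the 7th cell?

The unit is 6 notes. Position-6 pitches of the 5 shown cells: C#3, D3, E3, F#3, G#3.
Each moves up a 2nd. Continuing: A3 → B3.

B3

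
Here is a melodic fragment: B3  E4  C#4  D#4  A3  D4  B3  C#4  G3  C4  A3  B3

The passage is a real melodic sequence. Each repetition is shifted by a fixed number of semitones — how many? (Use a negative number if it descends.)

The 4-note cells begin on B3, A3, G3 — each down a 2nd from the last.
B3→A3 is 57 − 59 = -2 semitones.

-2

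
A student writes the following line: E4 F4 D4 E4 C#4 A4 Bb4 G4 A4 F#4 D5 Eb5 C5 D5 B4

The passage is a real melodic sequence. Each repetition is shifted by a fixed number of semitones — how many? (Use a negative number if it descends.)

5

Unit = 5 notes; the statements start on E4, A4, D5, moving up a 4th each time.
E4→A4 is 69 − 64 = 5 semitones.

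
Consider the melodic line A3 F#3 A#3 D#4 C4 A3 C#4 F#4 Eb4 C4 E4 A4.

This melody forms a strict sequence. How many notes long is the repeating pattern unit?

Try groups of 4 (3 cells in 12 notes):
A3 F#3 A#3 D#4 | C4 A3 C#4 F#4 | Eb4 C4 E4 A4
That's a consistent up a 3rd shift per cell, and no other grouping gives one.

4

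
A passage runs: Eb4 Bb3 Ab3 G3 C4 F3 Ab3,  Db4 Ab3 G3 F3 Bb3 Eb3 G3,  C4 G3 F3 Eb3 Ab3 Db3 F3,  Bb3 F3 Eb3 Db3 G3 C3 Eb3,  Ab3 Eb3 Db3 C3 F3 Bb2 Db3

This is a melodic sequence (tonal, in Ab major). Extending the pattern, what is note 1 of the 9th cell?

Db3

Grouping in 7s, the 1st note of each cell is Eb4, Db4, C4, Bb3, Ab3.
Carrying that down a 2nd forward: G3 → F3 → Eb3 → Db3.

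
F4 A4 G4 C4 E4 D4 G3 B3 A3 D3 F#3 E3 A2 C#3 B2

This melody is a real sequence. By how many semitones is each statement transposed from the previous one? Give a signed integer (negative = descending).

Taking 3-note groups, the heads are F4, C4, G3, D3, A2: the pattern moves down a 4th.
F4 to C4 spans -5 semitones.

-5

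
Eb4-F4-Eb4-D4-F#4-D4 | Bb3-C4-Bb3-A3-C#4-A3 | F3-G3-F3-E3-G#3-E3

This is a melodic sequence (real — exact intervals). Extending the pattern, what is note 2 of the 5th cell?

A2

Grouping in 6s, the 2nd note of each cell is F4, C4, G3.
Extending down a 4th: D3 → A2.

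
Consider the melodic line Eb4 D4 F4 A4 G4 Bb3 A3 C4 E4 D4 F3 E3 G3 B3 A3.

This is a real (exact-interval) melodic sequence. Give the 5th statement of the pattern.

With a 5-note motive the entries are Eb4, Bb3, F3, each down a 4th from the previous.
Extending down a 4th: C3 → G2.
Statement 5 starts on G2 and keeps the same exact contour: G2 F#2 A2 C#3 B2.

G2 F#2 A2 C#3 B2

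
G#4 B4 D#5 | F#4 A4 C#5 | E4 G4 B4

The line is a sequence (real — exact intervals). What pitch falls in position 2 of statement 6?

Db4

The unit is 3 notes. Position-2 pitches of the 3 shown cells: B4, A4, G4.
Each moves down a 2nd. Continuing: F4 → Eb4 → Db4.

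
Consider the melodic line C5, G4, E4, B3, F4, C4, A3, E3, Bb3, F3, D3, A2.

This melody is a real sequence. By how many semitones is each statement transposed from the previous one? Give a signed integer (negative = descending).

The 4-note cells begin on C5, F4, Bb3 — each down a 5th from the last.
C5→F4 is 65 − 72 = -7 semitones.

-7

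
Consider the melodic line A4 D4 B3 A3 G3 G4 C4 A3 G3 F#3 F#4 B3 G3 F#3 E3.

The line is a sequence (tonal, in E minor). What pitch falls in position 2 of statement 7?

Grouping in 5s, the 2nd note of each cell is D4, C4, B3.
Each moves down a 2nd. Continuing: A3 → G3 → F#3 → E3.

E3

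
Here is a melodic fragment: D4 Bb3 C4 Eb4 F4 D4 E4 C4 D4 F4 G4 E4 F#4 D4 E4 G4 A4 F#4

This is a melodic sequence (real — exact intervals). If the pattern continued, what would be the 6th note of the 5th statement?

The unit is 6 notes. Position-6 pitches of the 3 shown cells: D4, E4, F#4.
Extending up a 2nd: G#4 → A#4.

A#4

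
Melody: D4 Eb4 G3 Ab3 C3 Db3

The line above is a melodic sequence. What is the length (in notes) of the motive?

6 notes total. Splitting into 3 groups of 2:
D4 Eb4 | G3 Ab3 | C3 Db3
That's a consistent down a 5th shift per cell, and no other grouping gives one.

2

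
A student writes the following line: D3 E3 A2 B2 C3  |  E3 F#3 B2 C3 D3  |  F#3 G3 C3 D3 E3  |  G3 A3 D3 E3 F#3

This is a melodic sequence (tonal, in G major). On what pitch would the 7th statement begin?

C4

The 5-note cells begin on D3, E3, F#3, G3 — each up a 2nd from the last.
Continuing: A3 → B3 → C4. Statement 7 starts on C4.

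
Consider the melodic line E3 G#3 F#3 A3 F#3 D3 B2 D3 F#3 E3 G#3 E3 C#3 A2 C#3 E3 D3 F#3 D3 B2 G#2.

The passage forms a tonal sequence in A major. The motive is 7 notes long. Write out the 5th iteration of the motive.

A2 C#3 B2 D3 B2 G#2 E2

The 7-note cells begin on E3, D3, C#3 — each down a 2nd from the last.
Continuing the starts: B2 → A2.
So cell 5 is A2 C#3 B2 D3 B2 G#2 E2.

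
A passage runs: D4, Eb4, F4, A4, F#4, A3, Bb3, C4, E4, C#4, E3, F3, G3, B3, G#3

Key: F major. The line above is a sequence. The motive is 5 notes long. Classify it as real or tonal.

Each cell has the same semitone pattern (1, 2, 4, -3) — intervals are preserved exactly.
And Eb4 lies outside F major, so the sequence is real rather than tonal.

real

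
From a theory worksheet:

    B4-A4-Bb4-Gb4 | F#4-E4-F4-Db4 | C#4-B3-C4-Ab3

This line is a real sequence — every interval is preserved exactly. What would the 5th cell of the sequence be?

D#3 C#3 D3 Bb2

Unit = 4 notes; the statements start on B4, F#4, C#4, moving down a 4th each time.
Carrying on: G#3 → D#3.
So cell 5 is D#3 C#3 D3 Bb2.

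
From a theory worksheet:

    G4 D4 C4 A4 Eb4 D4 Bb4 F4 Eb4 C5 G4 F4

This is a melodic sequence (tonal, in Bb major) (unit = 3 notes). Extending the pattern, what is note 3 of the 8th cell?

The unit is 3 notes. Position-3 pitches of the 4 shown cells: C4, D4, Eb4, F4.
Extending up a 2nd: G4 → A4 → Bb4 → C5.

C5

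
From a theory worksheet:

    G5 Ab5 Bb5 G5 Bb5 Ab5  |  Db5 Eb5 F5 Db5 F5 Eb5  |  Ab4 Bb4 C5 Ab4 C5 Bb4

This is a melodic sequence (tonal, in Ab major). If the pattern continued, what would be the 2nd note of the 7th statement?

Db3

Grouping in 6s, the 2nd note of each cell is Ab5, Eb5, Bb4.
Carrying that down a 4th forward: F4 → C4 → G3 → Db3.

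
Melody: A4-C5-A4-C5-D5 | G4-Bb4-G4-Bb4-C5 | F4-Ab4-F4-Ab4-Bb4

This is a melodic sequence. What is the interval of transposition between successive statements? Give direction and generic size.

down a 2nd

With a 5-note motive the entries are A4, G4, F4, each down a 2nd from the previous.
A4 to G4 is down a 2nd.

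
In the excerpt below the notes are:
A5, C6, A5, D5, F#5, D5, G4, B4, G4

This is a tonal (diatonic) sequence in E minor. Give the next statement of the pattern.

With a 3-note motive the entries are A5, D5, G4, each down a 5th from the previous.
From C4 the diatonic shape gives C4 E4 C4.

C4 E4 C4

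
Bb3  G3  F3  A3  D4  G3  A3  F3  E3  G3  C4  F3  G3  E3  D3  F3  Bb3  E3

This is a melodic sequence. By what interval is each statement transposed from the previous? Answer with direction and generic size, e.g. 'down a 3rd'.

down a 2nd

The 6-note cells begin on Bb3, A3, G3 — each down a 2nd from the last.
From Bb3 to A3: down a 2nd.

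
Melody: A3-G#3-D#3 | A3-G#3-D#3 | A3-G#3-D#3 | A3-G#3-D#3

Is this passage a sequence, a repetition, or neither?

Each 3-note cell is identical (A3 G#3 D#3), restated at the same pitch.

repetition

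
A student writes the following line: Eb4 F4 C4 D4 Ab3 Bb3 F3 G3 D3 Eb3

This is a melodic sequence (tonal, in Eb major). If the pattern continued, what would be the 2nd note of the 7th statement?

Ab2

The unit is 2 notes. Position-2 pitches of the 5 shown cells: F4, D4, Bb3, G3, Eb3.
Extending down a 3rd: C3 → Ab2.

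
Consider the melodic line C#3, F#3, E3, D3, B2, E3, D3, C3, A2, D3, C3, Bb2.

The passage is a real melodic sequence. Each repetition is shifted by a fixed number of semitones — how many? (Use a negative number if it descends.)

-2

Unit = 4 notes; the statements start on C#3, B2, A2, moving down a 2nd each time.
Counting half-steps from C#3 to B2: -2.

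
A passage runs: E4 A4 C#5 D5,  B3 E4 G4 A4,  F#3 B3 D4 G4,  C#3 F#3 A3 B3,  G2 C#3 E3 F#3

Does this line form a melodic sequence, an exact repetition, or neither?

neither

Note 4 of cell 3 is G4; if this were a sequence it would be E4. No unit length gives a consistent transposition pattern.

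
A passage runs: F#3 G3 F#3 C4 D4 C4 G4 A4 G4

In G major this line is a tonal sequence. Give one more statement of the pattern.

Unit = 3 notes; the statements start on F#3, C4, G4, moving up a 5th each time.
Statement 4 starts on D5 and keeps the same diatonic contour: D5 E5 D5.

D5 E5 D5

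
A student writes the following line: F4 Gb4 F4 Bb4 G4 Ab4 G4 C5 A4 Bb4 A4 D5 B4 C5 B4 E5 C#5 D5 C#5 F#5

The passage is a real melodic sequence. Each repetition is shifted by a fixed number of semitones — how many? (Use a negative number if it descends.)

2

The 4-note cells begin on F4, G4, A4, B4, C#5 — each up a 2nd from the last.
Counting half-steps from F4 to G4: 2.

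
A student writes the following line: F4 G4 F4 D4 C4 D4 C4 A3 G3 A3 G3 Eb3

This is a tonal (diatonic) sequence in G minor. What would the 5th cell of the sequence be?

A2 Bb2 A2 F2

With a 4-note motive the entries are F4, C4, G3, each down a 4th from the previous.
Continuing the starts: D3 → A2.
Statement 5 starts on A2 and keeps the same diatonic contour: A2 Bb2 A2 F2.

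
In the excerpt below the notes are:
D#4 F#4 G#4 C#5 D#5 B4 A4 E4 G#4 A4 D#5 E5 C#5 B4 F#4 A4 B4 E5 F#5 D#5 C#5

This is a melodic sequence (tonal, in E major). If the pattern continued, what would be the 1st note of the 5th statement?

With 7-note cells, note 1 of each statement runs D#4, E4, F#4.
Carrying that up a 2nd forward: G#4 → A4.

A4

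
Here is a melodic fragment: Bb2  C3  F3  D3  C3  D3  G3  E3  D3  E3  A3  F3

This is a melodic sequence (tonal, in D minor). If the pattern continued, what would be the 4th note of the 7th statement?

C4

The unit is 4 notes. Position-4 pitches of the 3 shown cells: D3, E3, F3.
Extending up a 2nd: G3 → A3 → Bb3 → C4.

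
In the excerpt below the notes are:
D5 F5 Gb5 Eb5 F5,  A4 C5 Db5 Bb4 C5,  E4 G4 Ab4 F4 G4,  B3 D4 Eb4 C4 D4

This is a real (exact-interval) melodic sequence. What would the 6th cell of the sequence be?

Taking 5-note groups, the heads are D5, A4, E4, B3: the pattern moves down a 4th.
Carrying on: F#3 → C#3.
From C#3 the exact shape gives C#3 E3 F3 D3 E3.

C#3 E3 F3 D3 E3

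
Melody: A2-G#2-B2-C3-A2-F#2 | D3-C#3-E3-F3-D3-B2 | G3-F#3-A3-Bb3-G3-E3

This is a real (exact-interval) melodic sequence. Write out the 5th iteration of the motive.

The 6-note cells begin on A2, D3, G3 — each up a 4th from the last.
Carrying on: C4 → F4.
Statement 5 starts on F4 and keeps the same exact contour: F4 E4 G4 Ab4 F4 D4.

F4 E4 G4 Ab4 F4 D4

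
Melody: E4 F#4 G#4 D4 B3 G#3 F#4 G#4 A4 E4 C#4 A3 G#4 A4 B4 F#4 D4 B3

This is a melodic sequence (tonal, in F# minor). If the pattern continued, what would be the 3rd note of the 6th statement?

Grouping in 6s, the 3rd note of each cell is G#4, A4, B4.
Each moves up a 2nd. Continuing: C#5 → D5 → E5.

E5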